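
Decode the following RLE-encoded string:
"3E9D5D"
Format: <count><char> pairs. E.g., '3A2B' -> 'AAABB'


Expanding each <count><char> pair:
  3E -> 'EEE'
  9D -> 'DDDDDDDDD'
  5D -> 'DDDDD'

Decoded = EEEDDDDDDDDDDDDDD


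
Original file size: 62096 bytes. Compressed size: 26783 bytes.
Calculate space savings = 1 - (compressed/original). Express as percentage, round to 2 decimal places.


ratio = compressed/original = 26783/62096 = 0.431316
savings = 1 - ratio = 1 - 0.431316 = 0.568684
as a percentage: 0.568684 * 100 = 56.87%

Space savings = 1 - 26783/62096 = 56.87%


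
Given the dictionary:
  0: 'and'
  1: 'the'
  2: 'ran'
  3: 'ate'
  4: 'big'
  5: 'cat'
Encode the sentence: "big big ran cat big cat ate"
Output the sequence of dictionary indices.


Look up each word in the dictionary:
  'big' -> 4
  'big' -> 4
  'ran' -> 2
  'cat' -> 5
  'big' -> 4
  'cat' -> 5
  'ate' -> 3

Encoded: [4, 4, 2, 5, 4, 5, 3]


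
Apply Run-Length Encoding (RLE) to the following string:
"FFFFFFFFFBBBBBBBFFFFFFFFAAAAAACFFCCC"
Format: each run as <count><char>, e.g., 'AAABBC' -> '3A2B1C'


Scanning runs left to right:
  i=0: run of 'F' x 9 -> '9F'
  i=9: run of 'B' x 7 -> '7B'
  i=16: run of 'F' x 8 -> '8F'
  i=24: run of 'A' x 6 -> '6A'
  i=30: run of 'C' x 1 -> '1C'
  i=31: run of 'F' x 2 -> '2F'
  i=33: run of 'C' x 3 -> '3C'

RLE = 9F7B8F6A1C2F3C


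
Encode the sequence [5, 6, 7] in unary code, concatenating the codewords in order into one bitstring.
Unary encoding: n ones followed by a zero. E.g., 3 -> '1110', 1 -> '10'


Encode each number as n ones followed by a terminating 0:
  5 -> 111110 (6 bits)
  6 -> 1111110 (7 bits)
  7 -> 11111110 (8 bits)
Total length = 6 + 7 + 8 = 21 bits.

Unary([5, 6, 7]) = 111110111111011111110 (21 bits)


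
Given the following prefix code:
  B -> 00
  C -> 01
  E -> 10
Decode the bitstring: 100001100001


Decoding step by step:
Bits 10 -> E
Bits 00 -> B
Bits 01 -> C
Bits 10 -> E
Bits 00 -> B
Bits 01 -> C


Decoded message: EBCEBC


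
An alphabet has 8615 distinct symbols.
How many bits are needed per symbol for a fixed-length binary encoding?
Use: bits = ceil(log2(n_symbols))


log2(8615) = 13.0726
Bracket: 2^13 = 8192 < 8615 <= 2^14 = 16384
So ceil(log2(8615)) = 14

bits = ceil(log2(8615)) = ceil(13.0726) = 14 bits


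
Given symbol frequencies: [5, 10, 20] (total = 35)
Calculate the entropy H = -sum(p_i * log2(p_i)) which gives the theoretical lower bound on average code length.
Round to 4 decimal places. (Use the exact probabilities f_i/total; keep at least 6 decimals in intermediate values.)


Per-symbol terms -p_i * log2(p_i) with p_i = f_i/35:
  p = 5/35 = 0.142857: log2(p) = -2.807355, -p*log2(p) = 0.401051
  p = 10/35 = 0.285714: log2(p) = -1.807355, -p*log2(p) = 0.516387
  p = 20/35 = 0.571429: log2(p) = -0.807355, -p*log2(p) = 0.461346
H = 0.401051 + 0.516387 + 0.461346 = 1.378784

H = 1.3788 bits/symbol


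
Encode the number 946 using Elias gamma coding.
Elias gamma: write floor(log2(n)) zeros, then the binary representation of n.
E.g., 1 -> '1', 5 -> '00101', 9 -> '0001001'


num_bits = floor(log2(946)) + 1 = 10
leading_zeros = num_bits - 1 = 9
binary(946) = 1110110010

Elias gamma(946) = '000000000' + '1110110010' = 0000000001110110010 (19 bits)


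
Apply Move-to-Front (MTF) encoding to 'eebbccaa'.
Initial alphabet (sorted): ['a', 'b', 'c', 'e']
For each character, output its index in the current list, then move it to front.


MTF encoding:
'e': index 3 in ['a', 'b', 'c', 'e'] -> ['e', 'a', 'b', 'c']
'e': index 0 in ['e', 'a', 'b', 'c'] -> ['e', 'a', 'b', 'c']
'b': index 2 in ['e', 'a', 'b', 'c'] -> ['b', 'e', 'a', 'c']
'b': index 0 in ['b', 'e', 'a', 'c'] -> ['b', 'e', 'a', 'c']
'c': index 3 in ['b', 'e', 'a', 'c'] -> ['c', 'b', 'e', 'a']
'c': index 0 in ['c', 'b', 'e', 'a'] -> ['c', 'b', 'e', 'a']
'a': index 3 in ['c', 'b', 'e', 'a'] -> ['a', 'c', 'b', 'e']
'a': index 0 in ['a', 'c', 'b', 'e'] -> ['a', 'c', 'b', 'e']


Output: [3, 0, 2, 0, 3, 0, 3, 0]


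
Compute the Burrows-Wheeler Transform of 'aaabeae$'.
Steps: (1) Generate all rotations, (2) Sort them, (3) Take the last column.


Rotations (sorted):
  0: $aaabeae -> last char: e
  1: aaabeae$ -> last char: $
  2: aabeae$a -> last char: a
  3: abeae$aa -> last char: a
  4: ae$aaabe -> last char: e
  5: beae$aaa -> last char: a
  6: e$aaabea -> last char: a
  7: eae$aaab -> last char: b


BWT = e$aaeaab


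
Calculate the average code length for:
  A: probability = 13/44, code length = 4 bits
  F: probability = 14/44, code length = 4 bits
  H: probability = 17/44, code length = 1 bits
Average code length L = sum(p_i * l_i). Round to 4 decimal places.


Weighted contributions p_i * l_i:
  A: (13/44) * 4 = 52/44
  F: (14/44) * 4 = 56/44
  H: (17/44) * 1 = 17/44
Sum = (52 + 56 + 17)/44 = 125/44

L = 125/44 = 2.8409 bits/symbol


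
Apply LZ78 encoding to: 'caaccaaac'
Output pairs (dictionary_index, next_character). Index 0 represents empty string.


LZ78 encoding steps:
Dictionary: {0: ''}
Step 1: w='' (idx 0), next='c' -> output (0, 'c'), add 'c' as idx 1
Step 2: w='' (idx 0), next='a' -> output (0, 'a'), add 'a' as idx 2
Step 3: w='a' (idx 2), next='c' -> output (2, 'c'), add 'ac' as idx 3
Step 4: w='c' (idx 1), next='a' -> output (1, 'a'), add 'ca' as idx 4
Step 5: w='a' (idx 2), next='a' -> output (2, 'a'), add 'aa' as idx 5
Step 6: w='c' (idx 1), end of input -> output (1, '')


Encoded: [(0, 'c'), (0, 'a'), (2, 'c'), (1, 'a'), (2, 'a'), (1, '')]


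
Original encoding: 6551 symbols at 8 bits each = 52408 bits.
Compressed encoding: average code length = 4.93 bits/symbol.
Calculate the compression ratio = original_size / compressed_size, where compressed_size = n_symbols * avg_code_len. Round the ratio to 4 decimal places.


original_size = n_symbols * orig_bits = 6551 * 8 = 52408 bits
compressed_size = n_symbols * avg_code_len = 6551 * 4.93 = 32296.43 bits
ratio = original_size / compressed_size = 52408 / 32296.43 = 1.6227

Compression ratio = 1.6227


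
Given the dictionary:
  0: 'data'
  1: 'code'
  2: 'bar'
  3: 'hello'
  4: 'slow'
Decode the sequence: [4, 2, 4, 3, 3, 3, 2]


Look up each index in the dictionary:
  4 -> 'slow'
  2 -> 'bar'
  4 -> 'slow'
  3 -> 'hello'
  3 -> 'hello'
  3 -> 'hello'
  2 -> 'bar'

Decoded: "slow bar slow hello hello hello bar"


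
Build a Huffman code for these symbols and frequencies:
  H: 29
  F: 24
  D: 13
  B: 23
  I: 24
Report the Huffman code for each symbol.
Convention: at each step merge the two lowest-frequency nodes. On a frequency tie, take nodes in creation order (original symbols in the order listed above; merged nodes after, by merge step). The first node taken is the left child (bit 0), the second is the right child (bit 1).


Huffman tree construction:
Step 1: Merge D(13) + B(23) = 36
Step 2: Merge F(24) + I(24) = 48
Step 3: Merge H(29) + (D+B)(36) = 65
Step 4: Merge (F+I)(48) + (H+(D+B))(65) = 113
Read each symbol's code off the tree from the root (left child = 0, right child = 1).

Codes:
  H: 10 (length 2)
  F: 00 (length 2)
  D: 110 (length 3)
  B: 111 (length 3)
  I: 01 (length 2)
Average code length: 262/113 = 2.3186 bits/symbol


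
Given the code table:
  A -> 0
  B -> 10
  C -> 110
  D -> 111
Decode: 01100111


Decoding:
0 -> A
110 -> C
0 -> A
111 -> D


Result: ACAD


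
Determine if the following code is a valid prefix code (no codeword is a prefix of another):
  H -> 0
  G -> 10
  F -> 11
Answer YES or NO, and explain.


Checking each pair (does one codeword prefix another?):
  H='0' vs G='10': no prefix
  H='0' vs F='11': no prefix
  G='10' vs H='0': no prefix
  G='10' vs F='11': no prefix
  F='11' vs H='0': no prefix
  F='11' vs G='10': no prefix
No violation found over all pairs.

YES -- this is a valid prefix code. No codeword is a prefix of any other codeword.


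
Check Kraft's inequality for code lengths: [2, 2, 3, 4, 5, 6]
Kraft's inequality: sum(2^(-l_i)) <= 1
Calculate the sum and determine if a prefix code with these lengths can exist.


Sum = 2^(-2) + 2^(-2) + 2^(-3) + 2^(-4) + 2^(-5) + 2^(-6)
    = 0.25 + 0.25 + 0.125 + 0.0625 + 0.03125 + 0.015625
    = 47/64 = 0.734375
Since 0.734375 <= 1, Kraft's inequality IS satisfied.
A prefix code with these lengths CAN exist.

Kraft sum = 0.734375. Satisfied.


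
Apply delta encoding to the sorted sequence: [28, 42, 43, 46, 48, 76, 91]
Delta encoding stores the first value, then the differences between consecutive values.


First value: 28
Deltas:
  42 - 28 = 14
  43 - 42 = 1
  46 - 43 = 3
  48 - 46 = 2
  76 - 48 = 28
  91 - 76 = 15


Delta encoded: [28, 14, 1, 3, 2, 28, 15]


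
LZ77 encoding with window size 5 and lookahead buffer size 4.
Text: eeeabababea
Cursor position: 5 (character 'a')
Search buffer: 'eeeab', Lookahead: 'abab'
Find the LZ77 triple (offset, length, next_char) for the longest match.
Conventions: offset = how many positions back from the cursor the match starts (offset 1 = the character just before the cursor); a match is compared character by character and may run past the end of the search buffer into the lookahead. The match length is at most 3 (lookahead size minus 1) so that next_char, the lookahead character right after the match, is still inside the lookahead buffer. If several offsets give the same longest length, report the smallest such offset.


Try each offset into the search buffer:
  offset=1 (pos 4, char 'b'): match length 0
  offset=2 (pos 3, char 'a'): match length 3
  offset=3 (pos 2, char 'e'): match length 0
  offset=4 (pos 1, char 'e'): match length 0
  offset=5 (pos 0, char 'e'): match length 0
Longest match has length 3 at offset 2.
next_char = character at position 5 + 3 = 8 -> 'b'

Best match: offset=2, length=3 (matching 'aba' starting at position 3)
LZ77 triple: (2, 3, 'b')


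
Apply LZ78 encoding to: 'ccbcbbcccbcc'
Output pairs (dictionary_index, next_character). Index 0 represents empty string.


LZ78 encoding steps:
Dictionary: {0: ''}
Step 1: w='' (idx 0), next='c' -> output (0, 'c'), add 'c' as idx 1
Step 2: w='c' (idx 1), next='b' -> output (1, 'b'), add 'cb' as idx 2
Step 3: w='cb' (idx 2), next='b' -> output (2, 'b'), add 'cbb' as idx 3
Step 4: w='c' (idx 1), next='c' -> output (1, 'c'), add 'cc' as idx 4
Step 5: w='cb' (idx 2), next='c' -> output (2, 'c'), add 'cbc' as idx 5
Step 6: w='c' (idx 1), end of input -> output (1, '')


Encoded: [(0, 'c'), (1, 'b'), (2, 'b'), (1, 'c'), (2, 'c'), (1, '')]


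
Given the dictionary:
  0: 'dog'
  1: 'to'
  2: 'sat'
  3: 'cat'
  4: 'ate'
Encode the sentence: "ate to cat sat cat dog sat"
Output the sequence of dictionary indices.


Look up each word in the dictionary:
  'ate' -> 4
  'to' -> 1
  'cat' -> 3
  'sat' -> 2
  'cat' -> 3
  'dog' -> 0
  'sat' -> 2

Encoded: [4, 1, 3, 2, 3, 0, 2]


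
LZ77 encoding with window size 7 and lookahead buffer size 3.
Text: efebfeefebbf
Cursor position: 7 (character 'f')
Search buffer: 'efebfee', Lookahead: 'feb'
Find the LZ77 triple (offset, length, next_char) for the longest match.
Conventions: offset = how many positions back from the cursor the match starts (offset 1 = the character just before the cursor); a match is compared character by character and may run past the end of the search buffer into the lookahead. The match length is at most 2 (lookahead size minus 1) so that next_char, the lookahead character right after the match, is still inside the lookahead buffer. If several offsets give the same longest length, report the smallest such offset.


Try each offset into the search buffer:
  offset=1 (pos 6, char 'e'): match length 0
  offset=2 (pos 5, char 'e'): match length 0
  offset=3 (pos 4, char 'f'): match length 2
  offset=4 (pos 3, char 'b'): match length 0
  offset=5 (pos 2, char 'e'): match length 0
  offset=6 (pos 1, char 'f'): match length 2
  offset=7 (pos 0, char 'e'): match length 0
Longest match has length 2, found at offsets 3, 6; take the smallest, offset 3.
next_char = character at position 7 + 2 = 9 -> 'b'

Best match: offset=3, length=2 (matching 'fe' starting at position 4)
LZ77 triple: (3, 2, 'b')


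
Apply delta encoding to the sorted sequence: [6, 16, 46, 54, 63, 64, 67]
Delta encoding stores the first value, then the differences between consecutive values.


First value: 6
Deltas:
  16 - 6 = 10
  46 - 16 = 30
  54 - 46 = 8
  63 - 54 = 9
  64 - 63 = 1
  67 - 64 = 3


Delta encoded: [6, 10, 30, 8, 9, 1, 3]


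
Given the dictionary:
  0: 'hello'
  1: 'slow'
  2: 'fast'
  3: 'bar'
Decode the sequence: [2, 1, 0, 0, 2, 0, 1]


Look up each index in the dictionary:
  2 -> 'fast'
  1 -> 'slow'
  0 -> 'hello'
  0 -> 'hello'
  2 -> 'fast'
  0 -> 'hello'
  1 -> 'slow'

Decoded: "fast slow hello hello fast hello slow"


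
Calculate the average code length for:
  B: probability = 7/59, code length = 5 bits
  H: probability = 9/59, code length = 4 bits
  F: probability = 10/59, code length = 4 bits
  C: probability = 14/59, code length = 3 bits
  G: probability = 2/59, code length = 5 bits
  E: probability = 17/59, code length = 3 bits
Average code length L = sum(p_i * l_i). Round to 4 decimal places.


Weighted contributions p_i * l_i:
  B: (7/59) * 5 = 35/59
  H: (9/59) * 4 = 36/59
  F: (10/59) * 4 = 40/59
  C: (14/59) * 3 = 42/59
  G: (2/59) * 5 = 10/59
  E: (17/59) * 3 = 51/59
Sum = (35 + 36 + 40 + 42 + 10 + 51)/59 = 214/59

L = 214/59 = 3.6271 bits/symbol


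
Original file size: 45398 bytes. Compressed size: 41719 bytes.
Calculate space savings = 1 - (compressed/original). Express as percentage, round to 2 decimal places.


ratio = compressed/original = 41719/45398 = 0.918961
savings = 1 - ratio = 1 - 0.918961 = 0.081039
as a percentage: 0.081039 * 100 = 8.1%

Space savings = 1 - 41719/45398 = 8.1%


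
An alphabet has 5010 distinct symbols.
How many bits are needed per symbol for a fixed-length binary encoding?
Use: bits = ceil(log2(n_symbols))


log2(5010) = 12.2906
Bracket: 2^12 = 4096 < 5010 <= 2^13 = 8192
So ceil(log2(5010)) = 13

bits = ceil(log2(5010)) = ceil(12.2906) = 13 bits


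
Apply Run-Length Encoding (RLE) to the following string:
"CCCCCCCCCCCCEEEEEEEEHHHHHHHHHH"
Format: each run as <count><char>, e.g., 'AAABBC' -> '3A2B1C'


Scanning runs left to right:
  i=0: run of 'C' x 12 -> '12C'
  i=12: run of 'E' x 8 -> '8E'
  i=20: run of 'H' x 10 -> '10H'

RLE = 12C8E10H


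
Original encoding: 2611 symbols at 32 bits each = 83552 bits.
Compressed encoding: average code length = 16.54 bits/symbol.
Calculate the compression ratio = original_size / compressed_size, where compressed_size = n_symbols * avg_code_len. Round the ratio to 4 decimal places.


original_size = n_symbols * orig_bits = 2611 * 32 = 83552 bits
compressed_size = n_symbols * avg_code_len = 2611 * 16.54 = 43185.94 bits
ratio = original_size / compressed_size = 83552 / 43185.94 = 1.9347

Compression ratio = 1.9347


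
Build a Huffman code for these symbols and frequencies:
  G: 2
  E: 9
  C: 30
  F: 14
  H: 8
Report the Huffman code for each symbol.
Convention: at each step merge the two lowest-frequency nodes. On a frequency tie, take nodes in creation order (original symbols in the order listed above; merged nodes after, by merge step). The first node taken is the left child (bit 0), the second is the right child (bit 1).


Huffman tree construction:
Step 1: Merge G(2) + H(8) = 10
Step 2: Merge E(9) + (G+H)(10) = 19
Step 3: Merge F(14) + (E+(G+H))(19) = 33
Step 4: Merge C(30) + (F+(E+(G+H)))(33) = 63
Read each symbol's code off the tree from the root (left child = 0, right child = 1).

Codes:
  G: 1110 (length 4)
  E: 110 (length 3)
  C: 0 (length 1)
  F: 10 (length 2)
  H: 1111 (length 4)
Average code length: 125/63 = 1.9841 bits/symbol


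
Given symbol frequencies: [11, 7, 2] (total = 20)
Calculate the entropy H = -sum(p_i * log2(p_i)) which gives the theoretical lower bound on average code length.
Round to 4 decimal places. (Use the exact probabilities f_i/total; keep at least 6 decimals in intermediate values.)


Per-symbol terms -p_i * log2(p_i) with p_i = f_i/20:
  p = 11/20 = 0.550000: log2(p) = -0.862496, -p*log2(p) = 0.474373
  p = 7/20 = 0.350000: log2(p) = -1.514573, -p*log2(p) = 0.530101
  p = 2/20 = 0.100000: log2(p) = -3.321928, -p*log2(p) = 0.332193
H = 0.474373 + 0.530101 + 0.332193 = 1.336667

H = 1.3367 bits/symbol


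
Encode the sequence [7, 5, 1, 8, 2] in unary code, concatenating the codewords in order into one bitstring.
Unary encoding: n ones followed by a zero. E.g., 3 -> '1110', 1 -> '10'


Encode each number as n ones followed by a terminating 0:
  7 -> 11111110 (8 bits)
  5 -> 111110 (6 bits)
  1 -> 10 (2 bits)
  8 -> 111111110 (9 bits)
  2 -> 110 (3 bits)
Total length = 8 + 6 + 2 + 9 + 3 = 28 bits.

Unary([7, 5, 1, 8, 2]) = 1111111011111010111111110110 (28 bits)


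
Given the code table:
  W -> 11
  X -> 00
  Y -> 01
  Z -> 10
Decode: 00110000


Decoding:
00 -> X
11 -> W
00 -> X
00 -> X


Result: XWXX


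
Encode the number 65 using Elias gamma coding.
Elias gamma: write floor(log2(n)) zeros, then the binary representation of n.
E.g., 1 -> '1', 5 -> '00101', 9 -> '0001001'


num_bits = floor(log2(65)) + 1 = 7
leading_zeros = num_bits - 1 = 6
binary(65) = 1000001

Elias gamma(65) = '000000' + '1000001' = 0000001000001 (13 bits)


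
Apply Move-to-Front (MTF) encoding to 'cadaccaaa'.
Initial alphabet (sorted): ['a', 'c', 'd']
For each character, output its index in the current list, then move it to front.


MTF encoding:
'c': index 1 in ['a', 'c', 'd'] -> ['c', 'a', 'd']
'a': index 1 in ['c', 'a', 'd'] -> ['a', 'c', 'd']
'd': index 2 in ['a', 'c', 'd'] -> ['d', 'a', 'c']
'a': index 1 in ['d', 'a', 'c'] -> ['a', 'd', 'c']
'c': index 2 in ['a', 'd', 'c'] -> ['c', 'a', 'd']
'c': index 0 in ['c', 'a', 'd'] -> ['c', 'a', 'd']
'a': index 1 in ['c', 'a', 'd'] -> ['a', 'c', 'd']
'a': index 0 in ['a', 'c', 'd'] -> ['a', 'c', 'd']
'a': index 0 in ['a', 'c', 'd'] -> ['a', 'c', 'd']


Output: [1, 1, 2, 1, 2, 0, 1, 0, 0]


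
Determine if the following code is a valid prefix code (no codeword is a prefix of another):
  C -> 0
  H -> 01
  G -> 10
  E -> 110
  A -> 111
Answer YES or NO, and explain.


Checking each pair (does one codeword prefix another?):
  C='0' vs H='01': prefix -- VIOLATION

NO -- this is NOT a valid prefix code. C (0) is a prefix of H (01).


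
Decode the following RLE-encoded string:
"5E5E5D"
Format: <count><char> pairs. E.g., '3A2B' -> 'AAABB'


Expanding each <count><char> pair:
  5E -> 'EEEEE'
  5E -> 'EEEEE'
  5D -> 'DDDDD'

Decoded = EEEEEEEEEEDDDDD


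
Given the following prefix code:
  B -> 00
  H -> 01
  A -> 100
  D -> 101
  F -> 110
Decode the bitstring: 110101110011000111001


Decoding step by step:
Bits 110 -> F
Bits 101 -> D
Bits 110 -> F
Bits 01 -> H
Bits 100 -> A
Bits 01 -> H
Bits 110 -> F
Bits 01 -> H


Decoded message: FDFHAHFH


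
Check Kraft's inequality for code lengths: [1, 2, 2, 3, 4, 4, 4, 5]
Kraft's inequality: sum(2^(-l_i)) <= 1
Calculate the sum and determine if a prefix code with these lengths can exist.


Sum = 2^(-1) + 2^(-2) + 2^(-2) + 2^(-3) + 2^(-4) + 2^(-4) + 2^(-4) + 2^(-5)
    = 0.5 + 0.25 + 0.25 + 0.125 + 0.0625 + 0.0625 + 0.0625 + 0.03125
    = 43/32 = 1.34375
Since 1.34375 > 1, Kraft's inequality is NOT satisfied.
A prefix code with these lengths CANNOT exist.

Kraft sum = 1.34375. Not satisfied.


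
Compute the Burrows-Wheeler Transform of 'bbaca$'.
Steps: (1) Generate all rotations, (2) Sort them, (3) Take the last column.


Rotations (sorted):
  0: $bbaca -> last char: a
  1: a$bbac -> last char: c
  2: aca$bb -> last char: b
  3: baca$b -> last char: b
  4: bbaca$ -> last char: $
  5: ca$bba -> last char: a


BWT = acbb$a


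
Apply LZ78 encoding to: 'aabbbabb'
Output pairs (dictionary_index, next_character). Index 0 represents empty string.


LZ78 encoding steps:
Dictionary: {0: ''}
Step 1: w='' (idx 0), next='a' -> output (0, 'a'), add 'a' as idx 1
Step 2: w='a' (idx 1), next='b' -> output (1, 'b'), add 'ab' as idx 2
Step 3: w='' (idx 0), next='b' -> output (0, 'b'), add 'b' as idx 3
Step 4: w='b' (idx 3), next='a' -> output (3, 'a'), add 'ba' as idx 4
Step 5: w='b' (idx 3), next='b' -> output (3, 'b'), add 'bb' as idx 5


Encoded: [(0, 'a'), (1, 'b'), (0, 'b'), (3, 'a'), (3, 'b')]


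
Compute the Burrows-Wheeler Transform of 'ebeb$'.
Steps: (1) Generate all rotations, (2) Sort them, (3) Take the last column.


Rotations (sorted):
  0: $ebeb -> last char: b
  1: b$ebe -> last char: e
  2: beb$e -> last char: e
  3: eb$eb -> last char: b
  4: ebeb$ -> last char: $


BWT = beeb$


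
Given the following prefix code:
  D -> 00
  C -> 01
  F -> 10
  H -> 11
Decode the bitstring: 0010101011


Decoding step by step:
Bits 00 -> D
Bits 10 -> F
Bits 10 -> F
Bits 10 -> F
Bits 11 -> H


Decoded message: DFFFH


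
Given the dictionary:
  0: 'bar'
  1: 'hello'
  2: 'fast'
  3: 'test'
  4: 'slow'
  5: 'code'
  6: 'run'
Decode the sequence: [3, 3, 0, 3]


Look up each index in the dictionary:
  3 -> 'test'
  3 -> 'test'
  0 -> 'bar'
  3 -> 'test'

Decoded: "test test bar test"


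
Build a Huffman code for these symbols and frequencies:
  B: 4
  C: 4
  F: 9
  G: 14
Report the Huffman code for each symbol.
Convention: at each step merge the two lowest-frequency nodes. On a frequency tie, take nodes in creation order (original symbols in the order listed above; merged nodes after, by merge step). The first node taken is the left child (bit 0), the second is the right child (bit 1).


Huffman tree construction:
Step 1: Merge B(4) + C(4) = 8
Step 2: Merge (B+C)(8) + F(9) = 17
Step 3: Merge G(14) + ((B+C)+F)(17) = 31
Read each symbol's code off the tree from the root (left child = 0, right child = 1).

Codes:
  B: 100 (length 3)
  C: 101 (length 3)
  F: 11 (length 2)
  G: 0 (length 1)
Average code length: 56/31 = 1.8065 bits/symbol


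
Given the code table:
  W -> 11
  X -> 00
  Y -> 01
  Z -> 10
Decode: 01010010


Decoding:
01 -> Y
01 -> Y
00 -> X
10 -> Z


Result: YYXZ


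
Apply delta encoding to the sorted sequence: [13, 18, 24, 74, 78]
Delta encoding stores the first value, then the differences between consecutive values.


First value: 13
Deltas:
  18 - 13 = 5
  24 - 18 = 6
  74 - 24 = 50
  78 - 74 = 4


Delta encoded: [13, 5, 6, 50, 4]


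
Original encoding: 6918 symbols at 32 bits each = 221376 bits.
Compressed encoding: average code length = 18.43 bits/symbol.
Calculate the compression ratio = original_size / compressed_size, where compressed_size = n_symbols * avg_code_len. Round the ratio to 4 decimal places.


original_size = n_symbols * orig_bits = 6918 * 32 = 221376 bits
compressed_size = n_symbols * avg_code_len = 6918 * 18.43 = 127498.74 bits
ratio = original_size / compressed_size = 221376 / 127498.74 = 1.7363

Compression ratio = 1.7363


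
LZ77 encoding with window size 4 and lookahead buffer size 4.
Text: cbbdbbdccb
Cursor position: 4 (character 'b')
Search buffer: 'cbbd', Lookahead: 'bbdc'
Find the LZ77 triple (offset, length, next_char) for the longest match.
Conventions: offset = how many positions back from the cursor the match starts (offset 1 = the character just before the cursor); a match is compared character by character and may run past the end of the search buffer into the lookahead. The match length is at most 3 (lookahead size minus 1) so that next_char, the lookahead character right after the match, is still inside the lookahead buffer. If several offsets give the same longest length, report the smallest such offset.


Try each offset into the search buffer:
  offset=1 (pos 3, char 'd'): match length 0
  offset=2 (pos 2, char 'b'): match length 1
  offset=3 (pos 1, char 'b'): match length 3
  offset=4 (pos 0, char 'c'): match length 0
Longest match has length 3 at offset 3.
next_char = character at position 4 + 3 = 7 -> 'c'

Best match: offset=3, length=3 (matching 'bbd' starting at position 1)
LZ77 triple: (3, 3, 'c')


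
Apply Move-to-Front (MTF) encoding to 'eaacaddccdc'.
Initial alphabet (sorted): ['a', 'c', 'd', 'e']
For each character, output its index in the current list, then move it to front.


MTF encoding:
'e': index 3 in ['a', 'c', 'd', 'e'] -> ['e', 'a', 'c', 'd']
'a': index 1 in ['e', 'a', 'c', 'd'] -> ['a', 'e', 'c', 'd']
'a': index 0 in ['a', 'e', 'c', 'd'] -> ['a', 'e', 'c', 'd']
'c': index 2 in ['a', 'e', 'c', 'd'] -> ['c', 'a', 'e', 'd']
'a': index 1 in ['c', 'a', 'e', 'd'] -> ['a', 'c', 'e', 'd']
'd': index 3 in ['a', 'c', 'e', 'd'] -> ['d', 'a', 'c', 'e']
'd': index 0 in ['d', 'a', 'c', 'e'] -> ['d', 'a', 'c', 'e']
'c': index 2 in ['d', 'a', 'c', 'e'] -> ['c', 'd', 'a', 'e']
'c': index 0 in ['c', 'd', 'a', 'e'] -> ['c', 'd', 'a', 'e']
'd': index 1 in ['c', 'd', 'a', 'e'] -> ['d', 'c', 'a', 'e']
'c': index 1 in ['d', 'c', 'a', 'e'] -> ['c', 'd', 'a', 'e']


Output: [3, 1, 0, 2, 1, 3, 0, 2, 0, 1, 1]


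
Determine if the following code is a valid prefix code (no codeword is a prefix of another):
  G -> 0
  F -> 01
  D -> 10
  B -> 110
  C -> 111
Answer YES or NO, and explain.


Checking each pair (does one codeword prefix another?):
  G='0' vs F='01': prefix -- VIOLATION

NO -- this is NOT a valid prefix code. G (0) is a prefix of F (01).


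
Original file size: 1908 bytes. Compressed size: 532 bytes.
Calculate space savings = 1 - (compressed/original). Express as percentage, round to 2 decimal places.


ratio = compressed/original = 532/1908 = 0.278826
savings = 1 - ratio = 1 - 0.278826 = 0.721174
as a percentage: 0.721174 * 100 = 72.12%

Space savings = 1 - 532/1908 = 72.12%


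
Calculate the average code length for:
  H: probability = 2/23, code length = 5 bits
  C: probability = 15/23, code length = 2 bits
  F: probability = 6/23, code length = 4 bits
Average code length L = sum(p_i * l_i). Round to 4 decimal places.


Weighted contributions p_i * l_i:
  H: (2/23) * 5 = 10/23
  C: (15/23) * 2 = 30/23
  F: (6/23) * 4 = 24/23
Sum = (10 + 30 + 24)/23 = 64/23

L = 64/23 = 2.7826 bits/symbol


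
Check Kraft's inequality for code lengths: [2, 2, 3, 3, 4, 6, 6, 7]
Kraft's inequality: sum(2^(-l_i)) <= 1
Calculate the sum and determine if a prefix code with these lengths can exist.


Sum = 2^(-2) + 2^(-2) + 2^(-3) + 2^(-3) + 2^(-4) + 2^(-6) + 2^(-6) + 2^(-7)
    = 0.25 + 0.25 + 0.125 + 0.125 + 0.0625 + 0.015625 + 0.015625 + 0.0078125
    = 109/128 = 0.8515625
Since 0.8515625 <= 1, Kraft's inequality IS satisfied.
A prefix code with these lengths CAN exist.

Kraft sum = 0.8515625. Satisfied.


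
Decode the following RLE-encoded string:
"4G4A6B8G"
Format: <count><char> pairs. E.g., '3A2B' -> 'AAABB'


Expanding each <count><char> pair:
  4G -> 'GGGG'
  4A -> 'AAAA'
  6B -> 'BBBBBB'
  8G -> 'GGGGGGGG'

Decoded = GGGGAAAABBBBBBGGGGGGGG


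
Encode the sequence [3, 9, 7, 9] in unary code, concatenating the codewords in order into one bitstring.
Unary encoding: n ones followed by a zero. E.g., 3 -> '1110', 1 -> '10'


Encode each number as n ones followed by a terminating 0:
  3 -> 1110 (4 bits)
  9 -> 1111111110 (10 bits)
  7 -> 11111110 (8 bits)
  9 -> 1111111110 (10 bits)
Total length = 4 + 10 + 8 + 10 = 32 bits.

Unary([3, 9, 7, 9]) = 11101111111110111111101111111110 (32 bits)


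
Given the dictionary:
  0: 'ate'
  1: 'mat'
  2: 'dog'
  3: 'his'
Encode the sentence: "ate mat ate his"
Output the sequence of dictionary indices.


Look up each word in the dictionary:
  'ate' -> 0
  'mat' -> 1
  'ate' -> 0
  'his' -> 3

Encoded: [0, 1, 0, 3]


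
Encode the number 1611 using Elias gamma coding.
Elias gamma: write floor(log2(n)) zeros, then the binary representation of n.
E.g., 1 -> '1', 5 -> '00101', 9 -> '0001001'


num_bits = floor(log2(1611)) + 1 = 11
leading_zeros = num_bits - 1 = 10
binary(1611) = 11001001011

Elias gamma(1611) = '0000000000' + '11001001011' = 000000000011001001011 (21 bits)


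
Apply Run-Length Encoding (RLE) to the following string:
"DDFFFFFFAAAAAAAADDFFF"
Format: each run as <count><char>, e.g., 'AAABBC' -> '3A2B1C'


Scanning runs left to right:
  i=0: run of 'D' x 2 -> '2D'
  i=2: run of 'F' x 6 -> '6F'
  i=8: run of 'A' x 8 -> '8A'
  i=16: run of 'D' x 2 -> '2D'
  i=18: run of 'F' x 3 -> '3F'

RLE = 2D6F8A2D3F


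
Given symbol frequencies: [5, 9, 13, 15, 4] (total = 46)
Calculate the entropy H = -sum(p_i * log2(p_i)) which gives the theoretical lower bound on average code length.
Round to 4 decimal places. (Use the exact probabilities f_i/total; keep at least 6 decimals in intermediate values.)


Per-symbol terms -p_i * log2(p_i) with p_i = f_i/46:
  p = 5/46 = 0.108696: log2(p) = -3.201634, -p*log2(p) = 0.348004
  p = 9/46 = 0.195652: log2(p) = -2.353637, -p*log2(p) = 0.460494
  p = 13/46 = 0.282609: log2(p) = -1.823122, -p*log2(p) = 0.515230
  p = 15/46 = 0.326087: log2(p) = -1.616671, -p*log2(p) = 0.527175
  p = 4/46 = 0.086957: log2(p) = -3.523562, -p*log2(p) = 0.306397
H = 0.348004 + 0.460494 + 0.515230 + 0.527175 + 0.306397 = 2.157300

H = 2.1573 bits/symbol


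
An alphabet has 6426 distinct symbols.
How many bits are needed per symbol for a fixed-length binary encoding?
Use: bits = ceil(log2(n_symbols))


log2(6426) = 12.6497
Bracket: 2^12 = 4096 < 6426 <= 2^13 = 8192
So ceil(log2(6426)) = 13

bits = ceil(log2(6426)) = ceil(12.6497) = 13 bits


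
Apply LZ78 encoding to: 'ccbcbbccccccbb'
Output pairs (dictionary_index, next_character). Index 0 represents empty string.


LZ78 encoding steps:
Dictionary: {0: ''}
Step 1: w='' (idx 0), next='c' -> output (0, 'c'), add 'c' as idx 1
Step 2: w='c' (idx 1), next='b' -> output (1, 'b'), add 'cb' as idx 2
Step 3: w='cb' (idx 2), next='b' -> output (2, 'b'), add 'cbb' as idx 3
Step 4: w='c' (idx 1), next='c' -> output (1, 'c'), add 'cc' as idx 4
Step 5: w='cc' (idx 4), next='c' -> output (4, 'c'), add 'ccc' as idx 5
Step 6: w='cbb' (idx 3), end of input -> output (3, '')


Encoded: [(0, 'c'), (1, 'b'), (2, 'b'), (1, 'c'), (4, 'c'), (3, '')]


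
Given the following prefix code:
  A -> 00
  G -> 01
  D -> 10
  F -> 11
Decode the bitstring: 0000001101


Decoding step by step:
Bits 00 -> A
Bits 00 -> A
Bits 00 -> A
Bits 11 -> F
Bits 01 -> G


Decoded message: AAAFG


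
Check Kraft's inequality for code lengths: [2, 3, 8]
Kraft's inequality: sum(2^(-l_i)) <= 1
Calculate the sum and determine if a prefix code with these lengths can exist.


Sum = 2^(-2) + 2^(-3) + 2^(-8)
    = 0.25 + 0.125 + 0.00390625
    = 97/256 = 0.37890625
Since 0.37890625 <= 1, Kraft's inequality IS satisfied.
A prefix code with these lengths CAN exist.

Kraft sum = 0.37890625. Satisfied.


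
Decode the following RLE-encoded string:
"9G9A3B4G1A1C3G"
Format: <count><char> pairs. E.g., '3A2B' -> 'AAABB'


Expanding each <count><char> pair:
  9G -> 'GGGGGGGGG'
  9A -> 'AAAAAAAAA'
  3B -> 'BBB'
  4G -> 'GGGG'
  1A -> 'A'
  1C -> 'C'
  3G -> 'GGG'

Decoded = GGGGGGGGGAAAAAAAAABBBGGGGACGGG


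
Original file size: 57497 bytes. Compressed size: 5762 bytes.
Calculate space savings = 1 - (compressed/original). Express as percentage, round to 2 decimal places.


ratio = compressed/original = 5762/57497 = 0.100214
savings = 1 - ratio = 1 - 0.100214 = 0.899786
as a percentage: 0.899786 * 100 = 89.98%

Space savings = 1 - 5762/57497 = 89.98%


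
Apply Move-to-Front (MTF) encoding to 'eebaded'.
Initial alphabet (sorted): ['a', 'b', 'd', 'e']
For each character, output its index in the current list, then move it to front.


MTF encoding:
'e': index 3 in ['a', 'b', 'd', 'e'] -> ['e', 'a', 'b', 'd']
'e': index 0 in ['e', 'a', 'b', 'd'] -> ['e', 'a', 'b', 'd']
'b': index 2 in ['e', 'a', 'b', 'd'] -> ['b', 'e', 'a', 'd']
'a': index 2 in ['b', 'e', 'a', 'd'] -> ['a', 'b', 'e', 'd']
'd': index 3 in ['a', 'b', 'e', 'd'] -> ['d', 'a', 'b', 'e']
'e': index 3 in ['d', 'a', 'b', 'e'] -> ['e', 'd', 'a', 'b']
'd': index 1 in ['e', 'd', 'a', 'b'] -> ['d', 'e', 'a', 'b']


Output: [3, 0, 2, 2, 3, 3, 1]


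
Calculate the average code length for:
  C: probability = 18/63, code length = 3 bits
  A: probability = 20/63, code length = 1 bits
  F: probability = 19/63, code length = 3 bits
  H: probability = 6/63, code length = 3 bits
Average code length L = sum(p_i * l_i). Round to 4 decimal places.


Weighted contributions p_i * l_i:
  C: (18/63) * 3 = 54/63
  A: (20/63) * 1 = 20/63
  F: (19/63) * 3 = 57/63
  H: (6/63) * 3 = 18/63
Sum = (54 + 20 + 57 + 18)/63 = 149/63

L = 149/63 = 2.3651 bits/symbol


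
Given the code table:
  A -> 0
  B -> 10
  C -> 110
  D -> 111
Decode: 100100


Decoding:
10 -> B
0 -> A
10 -> B
0 -> A


Result: BABA


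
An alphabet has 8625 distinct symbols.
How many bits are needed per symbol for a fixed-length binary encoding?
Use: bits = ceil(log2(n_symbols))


log2(8625) = 13.0743
Bracket: 2^13 = 8192 < 8625 <= 2^14 = 16384
So ceil(log2(8625)) = 14

bits = ceil(log2(8625)) = ceil(13.0743) = 14 bits


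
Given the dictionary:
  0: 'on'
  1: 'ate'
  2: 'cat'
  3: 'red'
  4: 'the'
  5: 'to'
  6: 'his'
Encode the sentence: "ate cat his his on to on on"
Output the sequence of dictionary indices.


Look up each word in the dictionary:
  'ate' -> 1
  'cat' -> 2
  'his' -> 6
  'his' -> 6
  'on' -> 0
  'to' -> 5
  'on' -> 0
  'on' -> 0

Encoded: [1, 2, 6, 6, 0, 5, 0, 0]


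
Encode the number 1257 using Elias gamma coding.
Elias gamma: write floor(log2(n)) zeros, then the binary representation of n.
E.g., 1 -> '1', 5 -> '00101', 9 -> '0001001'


num_bits = floor(log2(1257)) + 1 = 11
leading_zeros = num_bits - 1 = 10
binary(1257) = 10011101001

Elias gamma(1257) = '0000000000' + '10011101001' = 000000000010011101001 (21 bits)


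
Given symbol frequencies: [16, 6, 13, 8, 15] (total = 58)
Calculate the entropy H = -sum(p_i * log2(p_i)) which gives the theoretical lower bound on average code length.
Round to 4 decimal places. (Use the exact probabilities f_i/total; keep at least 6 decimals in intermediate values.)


Per-symbol terms -p_i * log2(p_i) with p_i = f_i/58:
  p = 16/58 = 0.275862: log2(p) = -1.857981, -p*log2(p) = 0.512546
  p = 6/58 = 0.103448: log2(p) = -3.273018, -p*log2(p) = 0.338588
  p = 13/58 = 0.224138: log2(p) = -2.157541, -p*log2(p) = 0.483587
  p = 8/58 = 0.137931: log2(p) = -2.857981, -p*log2(p) = 0.394204
  p = 15/58 = 0.258621: log2(p) = -1.951090, -p*log2(p) = 0.504592
H = 0.512546 + 0.338588 + 0.483587 + 0.394204 + 0.504592 = 2.233517

H = 2.2335 bits/symbol


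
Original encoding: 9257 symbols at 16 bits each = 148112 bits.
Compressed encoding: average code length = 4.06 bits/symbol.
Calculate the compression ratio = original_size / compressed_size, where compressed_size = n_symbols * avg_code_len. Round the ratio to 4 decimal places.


original_size = n_symbols * orig_bits = 9257 * 16 = 148112 bits
compressed_size = n_symbols * avg_code_len = 9257 * 4.06 = 37583.42 bits
ratio = original_size / compressed_size = 148112 / 37583.42 = 3.9409

Compression ratio = 3.9409


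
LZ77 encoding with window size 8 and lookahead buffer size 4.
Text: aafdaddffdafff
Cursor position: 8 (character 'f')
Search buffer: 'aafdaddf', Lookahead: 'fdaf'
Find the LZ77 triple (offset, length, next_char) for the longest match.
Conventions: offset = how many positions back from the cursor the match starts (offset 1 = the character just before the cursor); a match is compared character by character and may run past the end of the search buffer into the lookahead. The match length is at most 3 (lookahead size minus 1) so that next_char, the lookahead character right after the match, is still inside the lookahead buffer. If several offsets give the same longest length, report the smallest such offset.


Try each offset into the search buffer:
  offset=1 (pos 7, char 'f'): match length 1
  offset=2 (pos 6, char 'd'): match length 0
  offset=3 (pos 5, char 'd'): match length 0
  offset=4 (pos 4, char 'a'): match length 0
  offset=5 (pos 3, char 'd'): match length 0
  offset=6 (pos 2, char 'f'): match length 3
  offset=7 (pos 1, char 'a'): match length 0
  offset=8 (pos 0, char 'a'): match length 0
Longest match has length 3 at offset 6.
next_char = character at position 8 + 3 = 11 -> 'f'

Best match: offset=6, length=3 (matching 'fda' starting at position 2)
LZ77 triple: (6, 3, 'f')


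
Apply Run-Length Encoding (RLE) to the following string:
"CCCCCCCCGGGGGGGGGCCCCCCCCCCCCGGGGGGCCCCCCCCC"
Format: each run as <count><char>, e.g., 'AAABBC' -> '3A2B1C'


Scanning runs left to right:
  i=0: run of 'C' x 8 -> '8C'
  i=8: run of 'G' x 9 -> '9G'
  i=17: run of 'C' x 12 -> '12C'
  i=29: run of 'G' x 6 -> '6G'
  i=35: run of 'C' x 9 -> '9C'

RLE = 8C9G12C6G9C


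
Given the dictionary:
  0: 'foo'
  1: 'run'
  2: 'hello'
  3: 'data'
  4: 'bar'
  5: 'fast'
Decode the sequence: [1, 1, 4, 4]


Look up each index in the dictionary:
  1 -> 'run'
  1 -> 'run'
  4 -> 'bar'
  4 -> 'bar'

Decoded: "run run bar bar"


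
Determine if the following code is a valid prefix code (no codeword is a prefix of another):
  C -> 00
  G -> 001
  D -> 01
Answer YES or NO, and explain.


Checking each pair (does one codeword prefix another?):
  C='00' vs G='001': prefix -- VIOLATION

NO -- this is NOT a valid prefix code. C (00) is a prefix of G (001).


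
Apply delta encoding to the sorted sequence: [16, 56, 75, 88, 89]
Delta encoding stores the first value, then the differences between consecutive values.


First value: 16
Deltas:
  56 - 16 = 40
  75 - 56 = 19
  88 - 75 = 13
  89 - 88 = 1


Delta encoded: [16, 40, 19, 13, 1]


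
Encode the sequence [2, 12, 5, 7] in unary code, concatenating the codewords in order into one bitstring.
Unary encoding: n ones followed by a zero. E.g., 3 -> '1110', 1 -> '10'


Encode each number as n ones followed by a terminating 0:
  2 -> 110 (3 bits)
  12 -> 1111111111110 (13 bits)
  5 -> 111110 (6 bits)
  7 -> 11111110 (8 bits)
Total length = 3 + 13 + 6 + 8 = 30 bits.

Unary([2, 12, 5, 7]) = 110111111111111011111011111110 (30 bits)


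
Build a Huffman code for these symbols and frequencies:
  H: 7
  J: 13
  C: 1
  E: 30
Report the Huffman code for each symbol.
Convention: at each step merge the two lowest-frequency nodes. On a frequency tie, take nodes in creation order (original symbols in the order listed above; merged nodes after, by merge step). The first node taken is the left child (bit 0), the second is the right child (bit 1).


Huffman tree construction:
Step 1: Merge C(1) + H(7) = 8
Step 2: Merge (C+H)(8) + J(13) = 21
Step 3: Merge ((C+H)+J)(21) + E(30) = 51
Read each symbol's code off the tree from the root (left child = 0, right child = 1).

Codes:
  H: 001 (length 3)
  J: 01 (length 2)
  C: 000 (length 3)
  E: 1 (length 1)
Average code length: 80/51 = 1.5686 bits/symbol


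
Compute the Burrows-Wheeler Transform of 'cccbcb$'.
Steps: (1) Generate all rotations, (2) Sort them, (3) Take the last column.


Rotations (sorted):
  0: $cccbcb -> last char: b
  1: b$cccbc -> last char: c
  2: bcb$ccc -> last char: c
  3: cb$cccb -> last char: b
  4: cbcb$cc -> last char: c
  5: ccbcb$c -> last char: c
  6: cccbcb$ -> last char: $


BWT = bccbcc$


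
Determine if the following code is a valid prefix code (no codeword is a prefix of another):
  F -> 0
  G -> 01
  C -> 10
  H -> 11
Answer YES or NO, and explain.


Checking each pair (does one codeword prefix another?):
  F='0' vs G='01': prefix -- VIOLATION

NO -- this is NOT a valid prefix code. F (0) is a prefix of G (01).


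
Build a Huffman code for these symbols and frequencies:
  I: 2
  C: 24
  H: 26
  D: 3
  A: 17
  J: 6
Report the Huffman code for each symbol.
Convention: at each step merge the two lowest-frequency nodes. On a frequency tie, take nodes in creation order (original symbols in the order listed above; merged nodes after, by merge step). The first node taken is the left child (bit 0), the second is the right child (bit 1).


Huffman tree construction:
Step 1: Merge I(2) + D(3) = 5
Step 2: Merge (I+D)(5) + J(6) = 11
Step 3: Merge ((I+D)+J)(11) + A(17) = 28
Step 4: Merge C(24) + H(26) = 50
Step 5: Merge (((I+D)+J)+A)(28) + (C+H)(50) = 78
Read each symbol's code off the tree from the root (left child = 0, right child = 1).

Codes:
  I: 0000 (length 4)
  C: 10 (length 2)
  H: 11 (length 2)
  D: 0001 (length 4)
  A: 01 (length 2)
  J: 001 (length 3)
Average code length: 172/78 = 2.2051 bits/symbol
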